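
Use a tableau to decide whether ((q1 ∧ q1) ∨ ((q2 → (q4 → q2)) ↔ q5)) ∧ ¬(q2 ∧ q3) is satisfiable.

Initial set: {(((q1 ∧ q1) ∨ ((q2 → (q4 → q2)) ↔ q5)) ∧ ¬(q2 ∧ q3))}.
(((q1 ∧ q1) ∨ ((q2 → (q4 → q2)) ↔ q5)) ∧ ¬(q2 ∧ q3)): α-rule — add ((q1 ∧ q1) ∨ ((q2 → (q4 → q2)) ↔ q5)), ¬(q2 ∧ q3).
((q1 ∧ q1) ∨ ((q2 → (q4 → q2)) ↔ q5)): β-rule — branch into (q1 ∧ q1)  //  ((q2 → (q4 → q2)) ↔ q5).
  branch 1 (add (q1 ∧ q1)):
    (q1 ∧ q1): α-rule — add q1, q1.
    ¬(q2 ∧ q3): β-rule — branch into ¬q2  //  ¬q3.
      branch 1.1 (add ¬q2):
        ○ open, literals {q1=1, q2=0}.
      branch 1.2 (add ¬q3):
        ○ open, literals {q1=1, q3=0}.
  branch 2 (add ((q2 → (q4 → q2)) ↔ q5)):
    ¬(q2 ∧ q3): β-rule — branch into ¬q2  //  ¬q3.
      branch 2.1 (add ¬q2):
        ((q2 → (q4 → q2)) ↔ q5): β-rule — branch into (q2 → (q4 → q2)), q5  //  ¬(q2 → (q4 → q2)), ¬q5.
          branch 2.1.1 (add (q2 → (q4 → q2)), q5):
            (q2 → (q4 → q2)): β-rule — branch into ¬q2  //  (q4 → q2).
              branch 2.1.1.1 (add ¬q2):
                ○ open, literals {q2=0, q5=1}.
              branch 2.1.1.2 (add (q4 → q2)):
                (q4 → q2): β-rule — branch into ¬q4  //  q2.
                  branch 2.1.1.2.1 (add ¬q4):
                    ○ open, literals {q2=0, q4=0, q5=1}.
                  branch 2.1.1.2.2 (add q2):
                    × closes — contains both q2 and ¬q2.
          branch 2.1.2 (add ¬(q2 → (q4 → q2)), ¬q5):
            ¬(q2 → (q4 → q2)): α-rule — add q2, ¬(q4 → q2).
            × closes — contains both q2 and ¬q2.
      branch 2.2 (add ¬q3):
        ((q2 → (q4 → q2)) ↔ q5): β-rule — branch into (q2 → (q4 → q2)), q5  //  ¬(q2 → (q4 → q2)), ¬q5.
          branch 2.2.1 (add (q2 → (q4 → q2)), q5):
            (q2 → (q4 → q2)): β-rule — branch into ¬q2  //  (q4 → q2).
              branch 2.2.1.1 (add ¬q2):
                ○ open, literals {q2=0, q3=0, q5=1}.
              branch 2.2.1.2 (add (q4 → q2)):
                (q4 → q2): β-rule — branch into ¬q4  //  q2.
                  branch 2.2.1.2.1 (add ¬q4):
                    ○ open, literals {q3=0, q4=0, q5=1}.
                  branch 2.2.1.2.2 (add q2):
                    ○ open, literals {q2=1, q3=0, q5=1}.
          branch 2.2.2 (add ¬(q2 → (q4 → q2)), ¬q5):
            ¬(q2 → (q4 → q2)): α-rule — add q2, ¬(q4 → q2).
            ¬(q4 → q2): α-rule — add q4, ¬q2.
            × closes — contains both q2 and ¬q2.
3 branches closed, 7 open.
An open branch gives a satisfying assignment: q1=1, q2=0.

Satisfiable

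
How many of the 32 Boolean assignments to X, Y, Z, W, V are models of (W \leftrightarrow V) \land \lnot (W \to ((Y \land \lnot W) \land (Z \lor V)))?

8

Initial set: {T ((W \leftrightarrow V) \land \lnot (W \to ((Y \land \lnot W) \land (Z \lor V))))}.
T ((W \leftrightarrow V) \land \lnot (W \to ((Y \land \lnot W) \land (Z \lor V)))): α-rule — add T (W \leftrightarrow V), T \lnot (W \to ((Y \land \lnot W) \land (Z \lor V))).
T \lnot (W \to ((Y \land \lnot W) \land (Z \lor V))): α-rule — add T W, F ((Y \land \lnot W) \land (Z \lor V)).
T (W \leftrightarrow V): β-rule — branch into T W, T V  //  F W, F V.
  branch 1 (add T W, T V):
    F ((Y \land \lnot W) \land (Z \lor V)): β-rule — branch into F (Y \land \lnot W)  //  F (Z \lor V).
      branch 1.1 (add F (Y \land \lnot W)):
        F (Y \land \lnot W): β-rule — branch into F Y  //  F \lnot W.
          branch 1.1.1 (add F Y):
            ○ open, literals {V=T, W=T, Y=F}.
          branch 1.1.2 (add F \lnot W):
            ○ open, literals {V=T, W=T}.
      branch 1.2 (add F (Z \lor V)):
        F (Z \lor V): α-rule — add F Z, F V.
        × closes — contains both V and \lnot V.
  branch 2 (add F W, F V):
    × closes — contains both W and \lnot W.
2 branches closed, 2 open.
Each open branch fixes some atoms; the unmentioned ones are free. Counting distinct full assignments: branch {V=T, W=T, Y=F} (X, Z) contributes 4 new; branch {V=T, W=T} (X, Y, Z) contributes 4 new. Total: 8.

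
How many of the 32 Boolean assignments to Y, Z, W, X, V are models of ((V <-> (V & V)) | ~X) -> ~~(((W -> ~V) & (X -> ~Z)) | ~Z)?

22

Initial set: {(((V <-> (V & V)) | ~X) -> ~~(((W -> ~V) & (X -> ~Z)) | ~Z))}.
(((V <-> (V & V)) | ~X) -> ~~(((W -> ~V) & (X -> ~Z)) | ~Z)): β-rule — branch into ~((V <-> (V & V)) | ~X)  //  ~~(((W -> ~V) & (X -> ~Z)) | ~Z).
  branch 1 (add ~((V <-> (V & V)) | ~X)):
    ~((V <-> (V & V)) | ~X): α-rule — add ~(V <-> (V & V)), ~~X.
    ~(V <-> (V & V)): β-rule — branch into V, ~(V & V)  //  ~V, (V & V).
      branch 1.1 (add V, ~(V & V)):
        ~(V & V): β-rule — branch into ~V  //  ~V.
          branch 1.1.1 (add ~V):
            × closes — contains both V and ~V.
          branch 1.1.2 (add ~V):
            × closes — contains both V and ~V.
      branch 1.2 (add ~V, (V & V)):
        (V & V): α-rule — add V, V.
        × closes — contains both V and ~V.
  branch 2 (add ~~(((W -> ~V) & (X -> ~Z)) | ~Z)):
    ~~(((W -> ~V) & (X -> ~Z)) | ~Z): drop double negation, giving (((W -> ~V) & (X -> ~Z)) | ~Z).
    (((W -> ~V) & (X -> ~Z)) | ~Z): β-rule — branch into ((W -> ~V) & (X -> ~Z))  //  ~Z.
      branch 2.1 (add ((W -> ~V) & (X -> ~Z))):
        ((W -> ~V) & (X -> ~Z)): α-rule — add (W -> ~V), (X -> ~Z).
        (W -> ~V): β-rule — branch into ~W  //  ~V.
          branch 2.1.1 (add ~W):
            (X -> ~Z): β-rule — branch into ~X  //  ~Z.
              branch 2.1.1.1 (add ~X):
                ○ open, literals {W=0, X=0}.
              branch 2.1.1.2 (add ~Z):
                ○ open, literals {W=0, Z=0}.
          branch 2.1.2 (add ~V):
            (X -> ~Z): β-rule — branch into ~X  //  ~Z.
              branch 2.1.2.1 (add ~X):
                ○ open, literals {V=0, X=0}.
              branch 2.1.2.2 (add ~Z):
                ○ open, literals {V=0, Z=0}.
      branch 2.2 (add ~Z):
        ○ open, literals {Z=0}.
3 branches closed, 5 open.
Each open branch fixes some atoms; the unmentioned ones are free. Counting distinct full assignments: branch {W=0, X=0} (Y, Z, V) contributes 8 new; branch {W=0, Z=0} (Y, X, V) contributes 4 new; branch {V=0, X=0} (Y, Z, W) contributes 4 new; branch {V=0, Z=0} (Y, W, X) contributes 2 new; branch {Z=0} (Y, W, X, V) contributes 4 new. Total: 22.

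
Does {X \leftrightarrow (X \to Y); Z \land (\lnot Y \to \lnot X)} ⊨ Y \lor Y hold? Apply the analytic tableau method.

Yes

Initial set: {T (X \leftrightarrow (X \to Y)); T (Z \land (\lnot Y \to \lnot X)); F (Y \lor Y)}.
T (Z \land (\lnot Y \to \lnot X)): α-rule — add T Z, T (\lnot Y \to \lnot X).
F (Y \lor Y): α-rule — add F Y, F Y.
T (X \leftrightarrow (X \to Y)): β-rule — branch into T X, T (X \to Y)  //  F X, F (X \to Y).
  branch 1 (add T X, T (X \to Y)):
    T (\lnot Y \to \lnot X): β-rule — branch into F \lnot Y  //  T \lnot X.
      branch 1.1 (add F \lnot Y):
        × closes — contains both Y and \lnot Y.
      branch 1.2 (add T \lnot X):
        × closes — contains both X and \lnot X.
  branch 2 (add F X, F (X \to Y)):
    F (X \to Y): α-rule — add T X, F Y.
    × closes — contains both X and \lnot X.
All 3 branches close.
Every branch closed, so the premises entail the conclusion.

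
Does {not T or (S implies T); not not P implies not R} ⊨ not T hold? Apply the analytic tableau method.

Initial set: {T (not T or (S implies T)); T (not not P implies not R); F not T}.
T (not T or (S implies T)): β-rule — branch into T not T  //  T (S implies T).
  branch 1 (add T not T):
    × closes — contains both T and not T.
  branch 2 (add T (S implies T)):
    T (not not P implies not R): β-rule — branch into F not not P  //  T not R.
      branch 2.1 (add F not not P):
        F not not P: drop double negation, giving F P.
        T (S implies T): β-rule — branch into F S  //  T T.
          branch 2.1.1 (add F S):
            ○ open, literals {P=false, S=false, T=true}.
          branch 2.1.2 (add T T):
            ○ open, literals {P=false, T=true}.
      branch 2.2 (add T not R):
        T (S implies T): β-rule — branch into F S  //  T T.
          branch 2.2.1 (add F S):
            ○ open, literals {R=false, S=false, T=true}.
          branch 2.2.2 (add T T):
            ○ open, literals {R=false, T=true}.
1 branch closed, 4 open.
An open branch gives a countermodel: P=false, S=false, T=true (unmentioned atoms arbitrary); the premises hold there but the conclusion fails.

No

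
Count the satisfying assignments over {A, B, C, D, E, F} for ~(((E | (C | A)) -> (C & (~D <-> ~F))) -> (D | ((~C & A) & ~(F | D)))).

12

Initial set: {~(((E | (C | A)) -> (C & (~D <-> ~F))) -> (D | ((~C & A) & ~(F | D))))}.
~(((E | (C | A)) -> (C & (~D <-> ~F))) -> (D | ((~C & A) & ~(F | D)))): α-rule — add ((E | (C | A)) -> (C & (~D <-> ~F))), ~(D | ((~C & A) & ~(F | D))).
~(D | ((~C & A) & ~(F | D))): α-rule — add ~D, ~((~C & A) & ~(F | D)).
((E | (C | A)) -> (C & (~D <-> ~F))): β-rule — branch into ~(E | (C | A))  //  (C & (~D <-> ~F)).
  branch 1 (add ~(E | (C | A))):
    ~(E | (C | A)): α-rule — add ~E, ~(C | A).
    ~(C | A): α-rule — add ~C, ~A.
    ~((~C & A) & ~(F | D)): β-rule — branch into ~(~C & A)  //  ~~(F | D).
      branch 1.1 (add ~(~C & A)):
        ~(~C & A): β-rule — branch into ~~C  //  ~A.
          branch 1.1.1 (add ~~C):
            × closes — contains both C and ~C.
          branch 1.1.2 (add ~A):
            ○ open, literals {A=0, C=0, D=0, E=0}.
      branch 1.2 (add ~~(F | D)):
        ~~(F | D): β-rule — branch into F  //  D.
          branch 1.2.1 (add F):
            ○ open, literals {A=0, C=0, D=0, E=0, F=1}.
          branch 1.2.2 (add D):
            × closes — contains both D and ~D.
  branch 2 (add (C & (~D <-> ~F))):
    (C & (~D <-> ~F)): α-rule — add C, (~D <-> ~F).
    ~((~C & A) & ~(F | D)): β-rule — branch into ~(~C & A)  //  ~~(F | D).
      branch 2.1 (add ~(~C & A)):
        (~D <-> ~F): β-rule — branch into ~D, ~F  //  ~~D, ~~F.
          branch 2.1.1 (add ~D, ~F):
            ~(~C & A): β-rule — branch into ~~C  //  ~A.
              branch 2.1.1.1 (add ~~C):
                ○ open, literals {C=1, D=0, F=0}.
              branch 2.1.1.2 (add ~A):
                ○ open, literals {A=0, C=1, D=0, F=0}.
          branch 2.1.2 (add ~~D, ~~F):
            × closes — contains both D and ~D.
      branch 2.2 (add ~~(F | D)):
        (~D <-> ~F): β-rule — branch into ~D, ~F  //  ~~D, ~~F.
          branch 2.2.1 (add ~D, ~F):
            ~~(F | D): β-rule — branch into F  //  D.
              branch 2.2.1.1 (add F):
                × closes — contains both F and ~F.
              branch 2.2.1.2 (add D):
                × closes — contains both D and ~D.
          branch 2.2.2 (add ~~D, ~~F):
            × closes — contains both D and ~D.
6 branches closed, 4 open.
Each open branch fixes some atoms; the unmentioned ones are free. Counting distinct full assignments: branch {A=0, C=0, D=0, E=0} (B, F) contributes 4 new; branch {A=0, C=0, D=0, E=0, F=1} (B) contributes 0 new; branch {C=1, D=0, F=0} (A, B, E) contributes 8 new; branch {A=0, C=1, D=0, F=0} (B, E) contributes 0 new. Total: 12.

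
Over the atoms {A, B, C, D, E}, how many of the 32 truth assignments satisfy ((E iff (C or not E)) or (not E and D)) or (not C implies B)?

26

Initial set: {(((E iff (C or not E)) or (not E and D)) or (not C implies B))}.
(((E iff (C or not E)) or (not E and D)) or (not C implies B)): β-rule — branch into ((E iff (C or not E)) or (not E and D))  //  (not C implies B).
  branch 1 (add ((E iff (C or not E)) or (not E and D))):
    ((E iff (C or not E)) or (not E and D)): β-rule — branch into (E iff (C or not E))  //  (not E and D).
      branch 1.1 (add (E iff (C or not E))):
        (E iff (C or not E)): β-rule — branch into E, (C or not E)  //  not E, not (C or not E).
          branch 1.1.1 (add E, (C or not E)):
            (C or not E): β-rule — branch into C  //  not E.
              branch 1.1.1.1 (add C):
                ○ open, literals {C=true, E=true}.
              branch 1.1.1.2 (add not E):
                × closes — contains both E and not E.
          branch 1.1.2 (add not E, not (C or not E)):
            not (C or not E): α-rule — add not C, not not E.
            × closes — contains both E and not E.
      branch 1.2 (add (not E and D)):
        (not E and D): α-rule — add not E, D.
        ○ open, literals {D=true, E=false}.
  branch 2 (add (not C implies B)):
    (not C implies B): β-rule — branch into not not C  //  B.
      branch 2.1 (add not not C):
        ○ open, literals {C=true}.
      branch 2.2 (add B):
        ○ open, literals {B=true}.
2 branches closed, 4 open.
Each open branch fixes some atoms; the unmentioned ones are free. Counting distinct full assignments: branch {C=true, E=true} (A, B, D) contributes 8 new; branch {D=true, E=false} (A, B, C) contributes 8 new; branch {C=true} (A, B, D, E) contributes 4 new; branch {B=true} (A, C, D, E) contributes 6 new. Total: 26.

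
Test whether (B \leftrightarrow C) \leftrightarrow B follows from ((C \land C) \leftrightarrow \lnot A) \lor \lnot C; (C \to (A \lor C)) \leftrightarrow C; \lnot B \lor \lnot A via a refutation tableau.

Yes

Initial set: {T (((C \land C) \leftrightarrow \lnot A) \lor \lnot C); T ((C \to (A \lor C)) \leftrightarrow C); T (\lnot B \lor \lnot A); F ((B \leftrightarrow C) \leftrightarrow B)}.
T (((C \land C) \leftrightarrow \lnot A) \lor \lnot C): β-rule — branch into T ((C \land C) \leftrightarrow \lnot A)  //  T \lnot C.
  branch 1 (add T ((C \land C) \leftrightarrow \lnot A)):
    T ((C \to (A \lor C)) \leftrightarrow C): β-rule — branch into T (C \to (A \lor C)), T C  //  F (C \to (A \lor C)), F C.
      branch 1.1 (add T (C \to (A \lor C)), T C):
        T (\lnot B \lor \lnot A): β-rule — branch into T \lnot B  //  T \lnot A.
          branch 1.1.1 (add T \lnot B):
            F ((B \leftrightarrow C) \leftrightarrow B): β-rule — branch into T (B \leftrightarrow C), F B  //  F (B \leftrightarrow C), T B.
              branch 1.1.1.1 (add T (B \leftrightarrow C), F B):
                T ((C \land C) \leftrightarrow \lnot A): β-rule — branch into T (C \land C), T \lnot A  //  F (C \land C), F \lnot A.
                  branch 1.1.1.1.1 (add T (C \land C), T \lnot A):
                    T (C \land C): α-rule — add T C, T C.
                    T (C \to (A \lor C)): β-rule — branch into F C  //  T (A \lor C).
                      branch 1.1.1.1.1.1 (add F C):
                        × closes — contains both C and \lnot C.
                      branch 1.1.1.1.1.2 (add T (A \lor C)):
                        T (B \leftrightarrow C): β-rule — branch into T B, T C  //  F B, F C.
                          branch 1.1.1.1.1.2.1 (add T B, T C):
                            × closes — contains both B and \lnot B.
                          branch 1.1.1.1.1.2.2 (add F B, F C):
                            × closes — contains both C and \lnot C.
                  branch 1.1.1.1.2 (add F (C \land C), F \lnot A):
                    T (C \to (A \lor C)): β-rule — branch into F C  //  T (A \lor C).
                      branch 1.1.1.1.2.1 (add F C):
                        × closes — contains both C and \lnot C.
                      branch 1.1.1.1.2.2 (add T (A \lor C)):
                        T (B \leftrightarrow C): β-rule — branch into T B, T C  //  F B, F C.
                          branch 1.1.1.1.2.2.1 (add T B, T C):
                            × closes — contains both B and \lnot B.
                          branch 1.1.1.1.2.2.2 (add F B, F C):
                            × closes — contains both C and \lnot C.
              branch 1.1.1.2 (add F (B \leftrightarrow C), T B):
                × closes — contains both B and \lnot B.
          branch 1.1.2 (add T \lnot A):
            F ((B \leftrightarrow C) \leftrightarrow B): β-rule — branch into T (B \leftrightarrow C), F B  //  F (B \leftrightarrow C), T B.
              branch 1.1.2.1 (add T (B \leftrightarrow C), F B):
                T ((C \land C) \leftrightarrow \lnot A): β-rule — branch into T (C \land C), T \lnot A  //  F (C \land C), F \lnot A.
                  branch 1.1.2.1.1 (add T (C \land C), T \lnot A):
                    T (C \land C): α-rule — add T C, T C.
                    T (C \to (A \lor C)): β-rule — branch into F C  //  T (A \lor C).
                      branch 1.1.2.1.1.1 (add F C):
                        × closes — contains both C and \lnot C.
                      branch 1.1.2.1.1.2 (add T (A \lor C)):
                        T (B \leftrightarrow C): β-rule — branch into T B, T C  //  F B, F C.
                          branch 1.1.2.1.1.2.1 (add T B, T C):
                            × closes — contains both B and \lnot B.
                          branch 1.1.2.1.1.2.2 (add F B, F C):
                            × closes — contains both C and \lnot C.
                  branch 1.1.2.1.2 (add F (C \land C), F \lnot A):
                    × closes — contains both A and \lnot A.
              branch 1.1.2.2 (add F (B \leftrightarrow C), T B):
                T ((C \land C) \leftrightarrow \lnot A): β-rule — branch into T (C \land C), T \lnot A  //  F (C \land C), F \lnot A.
                  branch 1.1.2.2.1 (add T (C \land C), T \lnot A):
                    T (C \land C): α-rule — add T C, T C.
                    T (C \to (A \lor C)): β-rule — branch into F C  //  T (A \lor C).
                      branch 1.1.2.2.1.1 (add F C):
                        × closes — contains both C and \lnot C.
                      branch 1.1.2.2.1.2 (add T (A \lor C)):
                        F (B \leftrightarrow C): β-rule — branch into T B, F C  //  F B, T C.
                          branch 1.1.2.2.1.2.1 (add T B, F C):
                            × closes — contains both C and \lnot C.
                          branch 1.1.2.2.1.2.2 (add F B, T C):
                            × closes — contains both B and \lnot B.
                  branch 1.1.2.2.2 (add F (C \land C), F \lnot A):
                    × closes — contains both A and \lnot A.
      branch 1.2 (add F (C \to (A \lor C)), F C):
        F (C \to (A \lor C)): α-rule — add T C, F (A \lor C).
        × closes — contains both C and \lnot C.
  branch 2 (add T \lnot C):
    T ((C \to (A \lor C)) \leftrightarrow C): β-rule — branch into T (C \to (A \lor C)), T C  //  F (C \to (A \lor C)), F C.
      branch 2.1 (add T (C \to (A \lor C)), T C):
        × closes — contains both C and \lnot C.
      branch 2.2 (add F (C \to (A \lor C)), F C):
        F (C \to (A \lor C)): α-rule — add T C, F (A \lor C).
        × closes — contains both C and \lnot C.
All 18 branches close.
Every branch closed, so the premises entail the conclusion.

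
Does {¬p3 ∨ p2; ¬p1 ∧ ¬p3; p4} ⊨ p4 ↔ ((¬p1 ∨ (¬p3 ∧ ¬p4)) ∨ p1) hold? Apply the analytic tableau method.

Initial set: {(¬p3 ∨ p2); (¬p1 ∧ ¬p3); p4; ¬(p4 ↔ ((¬p1 ∨ (¬p3 ∧ ¬p4)) ∨ p1))}.
(¬p1 ∧ ¬p3): α-rule — add ¬p1, ¬p3.
(¬p3 ∨ p2): β-rule — branch into ¬p3  //  p2.
  branch 1 (add ¬p3):
    ¬(p4 ↔ ((¬p1 ∨ (¬p3 ∧ ¬p4)) ∨ p1)): β-rule — branch into p4, ¬((¬p1 ∨ (¬p3 ∧ ¬p4)) ∨ p1)  //  ¬p4, ((¬p1 ∨ (¬p3 ∧ ¬p4)) ∨ p1).
      branch 1.1 (add p4, ¬((¬p1 ∨ (¬p3 ∧ ¬p4)) ∨ p1)):
        ¬((¬p1 ∨ (¬p3 ∧ ¬p4)) ∨ p1): α-rule — add ¬(¬p1 ∨ (¬p3 ∧ ¬p4)), ¬p1.
        ¬(¬p1 ∨ (¬p3 ∧ ¬p4)): α-rule — add ¬¬p1, ¬(¬p3 ∧ ¬p4).
        × closes — contains both p1 and ¬p1.
      branch 1.2 (add ¬p4, ((¬p1 ∨ (¬p3 ∧ ¬p4)) ∨ p1)):
        × closes — contains both p4 and ¬p4.
  branch 2 (add p2):
    ¬(p4 ↔ ((¬p1 ∨ (¬p3 ∧ ¬p4)) ∨ p1)): β-rule — branch into p4, ¬((¬p1 ∨ (¬p3 ∧ ¬p4)) ∨ p1)  //  ¬p4, ((¬p1 ∨ (¬p3 ∧ ¬p4)) ∨ p1).
      branch 2.1 (add p4, ¬((¬p1 ∨ (¬p3 ∧ ¬p4)) ∨ p1)):
        ¬((¬p1 ∨ (¬p3 ∧ ¬p4)) ∨ p1): α-rule — add ¬(¬p1 ∨ (¬p3 ∧ ¬p4)), ¬p1.
        ¬(¬p1 ∨ (¬p3 ∧ ¬p4)): α-rule — add ¬¬p1, ¬(¬p3 ∧ ¬p4).
        × closes — contains both p1 and ¬p1.
      branch 2.2 (add ¬p4, ((¬p1 ∨ (¬p3 ∧ ¬p4)) ∨ p1)):
        × closes — contains both p4 and ¬p4.
All 4 branches close.
Every branch closed, so the premises entail the conclusion.

Yes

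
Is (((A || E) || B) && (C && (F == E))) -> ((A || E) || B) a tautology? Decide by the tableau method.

Valid

Assume the negation and expand:
Initial set: {!((((A || E) || B) && (C && (F == E))) -> ((A || E) || B))}.
!((((A || E) || B) && (C && (F == E))) -> ((A || E) || B)): α-rule — add (((A || E) || B) && (C && (F == E))), !((A || E) || B).
(((A || E) || B) && (C && (F == E))): α-rule — add ((A || E) || B), (C && (F == E)).
!((A || E) || B): α-rule — add !(A || E), !B.
(C && (F == E)): α-rule — add C, (F == E).
!(A || E): α-rule — add !A, !E.
((A || E) || B): β-rule — branch into (A || E)  //  B.
  branch 1 (add (A || E)):
    (F == E): β-rule — branch into F, E  //  !F, !E.
      branch 1.1 (add F, E):
        × closes — contains both E and !E.
      branch 1.2 (add !F, !E):
        (A || E): β-rule — branch into A  //  E.
          branch 1.2.1 (add A):
            × closes — contains both A and !A.
          branch 1.2.2 (add E):
            × closes — contains both E and !E.
  branch 2 (add B):
    × closes — contains both B and !B.
All 4 branches close.
Every branch closed, so the negation is unsatisfiable and the formula is valid.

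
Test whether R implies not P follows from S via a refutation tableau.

Initial set: {S; not (R implies not P)}.
not (R implies not P): α-rule — add R, not not P.
○ open, literals {P=true, R=true, S=true}.
0 branches closed, 1 open.
An open branch gives a countermodel: P=true, R=true, S=true (unmentioned atoms arbitrary); the premises hold there but the conclusion fails.

No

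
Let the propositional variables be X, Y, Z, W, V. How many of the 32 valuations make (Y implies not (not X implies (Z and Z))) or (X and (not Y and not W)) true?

20

Initial set: {((Y implies not (not X implies (Z and Z))) or (X and (not Y and not W)))}.
((Y implies not (not X implies (Z and Z))) or (X and (not Y and not W))): β-rule — branch into (Y implies not (not X implies (Z and Z)))  //  (X and (not Y and not W)).
  branch 1 (add (Y implies not (not X implies (Z and Z)))):
    (Y implies not (not X implies (Z and Z))): β-rule — branch into not Y  //  not (not X implies (Z and Z)).
      branch 1.1 (add not Y):
        ○ open, literals {Y=0}.
      branch 1.2 (add not (not X implies (Z and Z))):
        not (not X implies (Z and Z)): α-rule — add not X, not (Z and Z).
        not (Z and Z): β-rule — branch into not Z  //  not Z.
          branch 1.2.1 (add not Z):
            ○ open, literals {X=0, Z=0}.
          branch 1.2.2 (add not Z):
            ○ open, literals {X=0, Z=0}.
  branch 2 (add (X and (not Y and not W))):
    (X and (not Y and not W)): α-rule — add X, (not Y and not W).
    (not Y and not W): α-rule — add not Y, not W.
    ○ open, literals {W=0, X=1, Y=0}.
0 branches closed, 4 open.
Each open branch fixes some atoms; the unmentioned ones are free. Counting distinct full assignments: branch {Y=0} (X, Z, W, V) contributes 16 new; branch {X=0, Z=0} (Y, W, V) contributes 4 new; branch {X=0, Z=0} (Y, W, V) contributes 0 new; branch {W=0, X=1, Y=0} (Z, V) contributes 0 new. Total: 20.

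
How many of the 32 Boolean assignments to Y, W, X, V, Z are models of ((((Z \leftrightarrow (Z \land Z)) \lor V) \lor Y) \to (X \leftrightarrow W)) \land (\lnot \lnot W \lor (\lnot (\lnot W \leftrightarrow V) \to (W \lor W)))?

12

Initial set: {(((((Z \leftrightarrow (Z \land Z)) \lor V) \lor Y) \to (X \leftrightarrow W)) \land (\lnot \lnot W \lor (\lnot (\lnot W \leftrightarrow V) \to (W \lor W))))}.
(((((Z \leftrightarrow (Z \land Z)) \lor V) \lor Y) \to (X \leftrightarrow W)) \land (\lnot \lnot W \lor (\lnot (\lnot W \leftrightarrow V) \to (W \lor W)))): α-rule — add ((((Z \leftrightarrow (Z \land Z)) \lor V) \lor Y) \to (X \leftrightarrow W)), (\lnot \lnot W \lor (\lnot (\lnot W \leftrightarrow V) \to (W \lor W))).
((((Z \leftrightarrow (Z \land Z)) \lor V) \lor Y) \to (X \leftrightarrow W)): β-rule — branch into \lnot (((Z \leftrightarrow (Z \land Z)) \lor V) \lor Y)  //  (X \leftrightarrow W).
  branch 1 (add \lnot (((Z \leftrightarrow (Z \land Z)) \lor V) \lor Y)):
    \lnot (((Z \leftrightarrow (Z \land Z)) \lor V) \lor Y): α-rule — add \lnot ((Z \leftrightarrow (Z \land Z)) \lor V), \lnot Y.
    \lnot ((Z \leftrightarrow (Z \land Z)) \lor V): α-rule — add \lnot (Z \leftrightarrow (Z \land Z)), \lnot V.
    (\lnot \lnot W \lor (\lnot (\lnot W \leftrightarrow V) \to (W \lor W))): β-rule — branch into \lnot \lnot W  //  (\lnot (\lnot W \leftrightarrow V) \to (W \lor W)).
      branch 1.1 (add \lnot \lnot W):
        \lnot \lnot W: drop double negation, giving W.
        \lnot (Z \leftrightarrow (Z \land Z)): β-rule — branch into Z, \lnot (Z \land Z)  //  \lnot Z, (Z \land Z).
          branch 1.1.1 (add Z, \lnot (Z \land Z)):
            \lnot (Z \land Z): β-rule — branch into \lnot Z  //  \lnot Z.
              branch 1.1.1.1 (add \lnot Z):
                × closes — contains both Z and \lnot Z.
              branch 1.1.1.2 (add \lnot Z):
                × closes — contains both Z and \lnot Z.
          branch 1.1.2 (add \lnot Z, (Z \land Z)):
            (Z \land Z): α-rule — add Z, Z.
            × closes — contains both Z and \lnot Z.
      branch 1.2 (add (\lnot (\lnot W \leftrightarrow V) \to (W \lor W))):
        \lnot (Z \leftrightarrow (Z \land Z)): β-rule — branch into Z, \lnot (Z \land Z)  //  \lnot Z, (Z \land Z).
          branch 1.2.1 (add Z, \lnot (Z \land Z)):
            (\lnot (\lnot W \leftrightarrow V) \to (W \lor W)): β-rule — branch into \lnot \lnot (\lnot W \leftrightarrow V)  //  (W \lor W).
              branch 1.2.1.1 (add \lnot \lnot (\lnot W \leftrightarrow V)):
                \lnot (Z \land Z): β-rule — branch into \lnot Z  //  \lnot Z.
                  branch 1.2.1.1.1 (add \lnot Z):
                    × closes — contains both Z and \lnot Z.
                  branch 1.2.1.1.2 (add \lnot Z):
                    × closes — contains both Z and \lnot Z.
              branch 1.2.1.2 (add (W \lor W)):
                \lnot (Z \land Z): β-rule — branch into \lnot Z  //  \lnot Z.
                  branch 1.2.1.2.1 (add \lnot Z):
                    × closes — contains both Z and \lnot Z.
                  branch 1.2.1.2.2 (add \lnot Z):
                    × closes — contains both Z and \lnot Z.
          branch 1.2.2 (add \lnot Z, (Z \land Z)):
            (Z \land Z): α-rule — add Z, Z.
            × closes — contains both Z and \lnot Z.
  branch 2 (add (X \leftrightarrow W)):
    (\lnot \lnot W \lor (\lnot (\lnot W \leftrightarrow V) \to (W \lor W))): β-rule — branch into \lnot \lnot W  //  (\lnot (\lnot W \leftrightarrow V) \to (W \lor W)).
      branch 2.1 (add \lnot \lnot W):
        \lnot \lnot W: drop double negation, giving W.
        (X \leftrightarrow W): β-rule — branch into X, W  //  \lnot X, \lnot W.
          branch 2.1.1 (add X, W):
            ○ open, literals {W=1, X=1}.
          branch 2.1.2 (add \lnot X, \lnot W):
            × closes — contains both W and \lnot W.
      branch 2.2 (add (\lnot (\lnot W \leftrightarrow V) \to (W \lor W))):
        (X \leftrightarrow W): β-rule — branch into X, W  //  \lnot X, \lnot W.
          branch 2.2.1 (add X, W):
            (\lnot (\lnot W \leftrightarrow V) \to (W \lor W)): β-rule — branch into \lnot \lnot (\lnot W \leftrightarrow V)  //  (W \lor W).
              branch 2.2.1.1 (add \lnot \lnot (\lnot W \leftrightarrow V)):
                \lnot \lnot (\lnot W \leftrightarrow V): β-rule — branch into \lnot W, V  //  \lnot \lnot W, \lnot V.
                  branch 2.2.1.1.1 (add \lnot W, V):
                    × closes — contains both W and \lnot W.
                  branch 2.2.1.1.2 (add \lnot \lnot W, \lnot V):
                    ○ open, literals {V=0, W=1, X=1}.
              branch 2.2.1.2 (add (W \lor W)):
                (W \lor W): β-rule — branch into W  //  W.
                  branch 2.2.1.2.1 (add W):
                    ○ open, literals {W=1, X=1}.
                  branch 2.2.1.2.2 (add W):
                    ○ open, literals {W=1, X=1}.
          branch 2.2.2 (add \lnot X, \lnot W):
            (\lnot (\lnot W \leftrightarrow V) \to (W \lor W)): β-rule — branch into \lnot \lnot (\lnot W \leftrightarrow V)  //  (W \lor W).
              branch 2.2.2.1 (add \lnot \lnot (\lnot W \leftrightarrow V)):
                \lnot \lnot (\lnot W \leftrightarrow V): β-rule — branch into \lnot W, V  //  \lnot \lnot W, \lnot V.
                  branch 2.2.2.1.1 (add \lnot W, V):
                    ○ open, literals {V=1, W=0, X=0}.
                  branch 2.2.2.1.2 (add \lnot \lnot W, \lnot V):
                    × closes — contains both W and \lnot W.
              branch 2.2.2.2 (add (W \lor W)):
                (W \lor W): β-rule — branch into W  //  W.
                  branch 2.2.2.2.1 (add W):
                    × closes — contains both W and \lnot W.
                  branch 2.2.2.2.2 (add W):
                    × closes — contains both W and \lnot W.
13 branches closed, 5 open.
Each open branch fixes some atoms; the unmentioned ones are free. Counting distinct full assignments: branch {W=1, X=1} (Y, V, Z) contributes 8 new; branch {V=0, W=1, X=1} (Y, Z) contributes 0 new; branch {W=1, X=1} (Y, V, Z) contributes 0 new; branch {W=1, X=1} (Y, V, Z) contributes 0 new; branch {V=1, W=0, X=0} (Y, Z) contributes 4 new. Total: 12.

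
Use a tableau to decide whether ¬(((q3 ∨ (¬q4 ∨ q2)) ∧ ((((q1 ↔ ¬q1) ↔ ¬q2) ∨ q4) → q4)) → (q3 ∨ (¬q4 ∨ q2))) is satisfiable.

Unsatisfiable

Initial set: {T ¬(((q3 ∨ (¬q4 ∨ q2)) ∧ ((((q1 ↔ ¬q1) ↔ ¬q2) ∨ q4) → q4)) → (q3 ∨ (¬q4 ∨ q2)))}.
T ¬(((q3 ∨ (¬q4 ∨ q2)) ∧ ((((q1 ↔ ¬q1) ↔ ¬q2) ∨ q4) → q4)) → (q3 ∨ (¬q4 ∨ q2))): α-rule — add T ((q3 ∨ (¬q4 ∨ q2)) ∧ ((((q1 ↔ ¬q1) ↔ ¬q2) ∨ q4) → q4)), F (q3 ∨ (¬q4 ∨ q2)).
T ((q3 ∨ (¬q4 ∨ q2)) ∧ ((((q1 ↔ ¬q1) ↔ ¬q2) ∨ q4) → q4)): α-rule — add T (q3 ∨ (¬q4 ∨ q2)), T ((((q1 ↔ ¬q1) ↔ ¬q2) ∨ q4) → q4).
F (q3 ∨ (¬q4 ∨ q2)): α-rule — add F q3, F (¬q4 ∨ q2).
F (¬q4 ∨ q2): α-rule — add F ¬q4, F q2.
T (q3 ∨ (¬q4 ∨ q2)): β-rule — branch into T q3  //  T (¬q4 ∨ q2).
  branch 1 (add T q3):
    × closes — contains both q3 and ¬q3.
  branch 2 (add T (¬q4 ∨ q2)):
    T ((((q1 ↔ ¬q1) ↔ ¬q2) ∨ q4) → q4): β-rule — branch into F (((q1 ↔ ¬q1) ↔ ¬q2) ∨ q4)  //  T q4.
      branch 2.1 (add F (((q1 ↔ ¬q1) ↔ ¬q2) ∨ q4)):
        F (((q1 ↔ ¬q1) ↔ ¬q2) ∨ q4): α-rule — add F ((q1 ↔ ¬q1) ↔ ¬q2), F q4.
        × closes — contains both q4 and ¬q4.
      branch 2.2 (add T q4):
        T (¬q4 ∨ q2): β-rule — branch into T ¬q4  //  T q2.
          branch 2.2.1 (add T ¬q4):
            × closes — contains both q4 and ¬q4.
          branch 2.2.2 (add T q2):
            × closes — contains both q2 and ¬q2.
All 4 branches close.
Every branch closed; the formula is unsatisfiable.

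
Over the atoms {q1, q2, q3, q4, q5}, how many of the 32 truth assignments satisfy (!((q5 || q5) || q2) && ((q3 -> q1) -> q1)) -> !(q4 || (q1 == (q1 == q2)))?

29

Initial set: {T ((!((q5 || q5) || q2) && ((q3 -> q1) -> q1)) -> !(q4 || (q1 == (q1 == q2))))}.
T ((!((q5 || q5) || q2) && ((q3 -> q1) -> q1)) -> !(q4 || (q1 == (q1 == q2)))): β-rule — branch into F (!((q5 || q5) || q2) && ((q3 -> q1) -> q1))  //  T !(q4 || (q1 == (q1 == q2))).
  branch 1 (add F (!((q5 || q5) || q2) && ((q3 -> q1) -> q1))):
    F (!((q5 || q5) || q2) && ((q3 -> q1) -> q1)): β-rule — branch into F !((q5 || q5) || q2)  //  F ((q3 -> q1) -> q1).
      branch 1.1 (add F !((q5 || q5) || q2)):
        F !((q5 || q5) || q2): β-rule — branch into T (q5 || q5)  //  T q2.
          branch 1.1.1 (add T (q5 || q5)):
            T (q5 || q5): β-rule — branch into T q5  //  T q5.
              branch 1.1.1.1 (add T q5):
                ○ open, literals {q5=1}.
              branch 1.1.1.2 (add T q5):
                ○ open, literals {q5=1}.
          branch 1.1.2 (add T q2):
            ○ open, literals {q2=1}.
      branch 1.2 (add F ((q3 -> q1) -> q1)):
        F ((q3 -> q1) -> q1): α-rule — add T (q3 -> q1), F q1.
        T (q3 -> q1): β-rule — branch into F q3  //  T q1.
          branch 1.2.1 (add F q3):
            ○ open, literals {q1=0, q3=0}.
          branch 1.2.2 (add T q1):
            × closes — contains both q1 and !q1.
  branch 2 (add T !(q4 || (q1 == (q1 == q2)))):
    T !(q4 || (q1 == (q1 == q2))): α-rule — add F q4, F (q1 == (q1 == q2)).
    F (q1 == (q1 == q2)): β-rule — branch into T q1, F (q1 == q2)  //  F q1, T (q1 == q2).
      branch 2.1 (add T q1, F (q1 == q2)):
        F (q1 == q2): β-rule — branch into T q1, F q2  //  F q1, T q2.
          branch 2.1.1 (add T q1, F q2):
            ○ open, literals {q1=1, q2=0, q4=0}.
          branch 2.1.2 (add F q1, T q2):
            × closes — contains both q1 and !q1.
      branch 2.2 (add F q1, T (q1 == q2)):
        T (q1 == q2): β-rule — branch into T q1, T q2  //  F q1, F q2.
          branch 2.2.1 (add T q1, T q2):
            × closes — contains both q1 and !q1.
          branch 2.2.2 (add F q1, F q2):
            ○ open, literals {q1=0, q2=0, q4=0}.
3 branches closed, 6 open.
Each open branch fixes some atoms; the unmentioned ones are free. Counting distinct full assignments: branch {q5=1} (q1, q2, q3, q4) contributes 16 new; branch {q5=1} (q1, q2, q3, q4) contributes 0 new; branch {q2=1} (q1, q3, q4, q5) contributes 8 new; branch {q1=0, q3=0} (q2, q4, q5) contributes 2 new; branch {q1=1, q2=0, q4=0} (q3, q5) contributes 2 new; branch {q1=0, q2=0, q4=0} (q3, q5) contributes 1 new. Total: 29.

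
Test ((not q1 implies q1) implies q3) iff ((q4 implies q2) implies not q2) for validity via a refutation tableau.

Not valid

Assume the negation and expand:
Initial set: {not (((not q1 implies q1) implies q3) iff ((q4 implies q2) implies not q2))}.
not (((not q1 implies q1) implies q3) iff ((q4 implies q2) implies not q2)): β-rule — branch into ((not q1 implies q1) implies q3), not ((q4 implies q2) implies not q2)  //  not ((not q1 implies q1) implies q3), ((q4 implies q2) implies not q2).
  branch 1 (add ((not q1 implies q1) implies q3), not ((q4 implies q2) implies not q2)):
    not ((q4 implies q2) implies not q2): α-rule — add (q4 implies q2), not not q2.
    ((not q1 implies q1) implies q3): β-rule — branch into not (not q1 implies q1)  //  q3.
      branch 1.1 (add not (not q1 implies q1)):
        not (not q1 implies q1): α-rule — add not q1, not q1.
        (q4 implies q2): β-rule — branch into not q4  //  q2.
          branch 1.1.1 (add not q4):
            ○ open, literals {q1=0, q2=1, q4=0}.
          branch 1.1.2 (add q2):
            ○ open, literals {q1=0, q2=1}.
      branch 1.2 (add q3):
        (q4 implies q2): β-rule — branch into not q4  //  q2.
          branch 1.2.1 (add not q4):
            ○ open, literals {q2=1, q3=1, q4=0}.
          branch 1.2.2 (add q2):
            ○ open, literals {q2=1, q3=1}.
  branch 2 (add not ((not q1 implies q1) implies q3), ((q4 implies q2) implies not q2)):
    not ((not q1 implies q1) implies q3): α-rule — add (not q1 implies q1), not q3.
    ((q4 implies q2) implies not q2): β-rule — branch into not (q4 implies q2)  //  not q2.
      branch 2.1 (add not (q4 implies q2)):
        not (q4 implies q2): α-rule — add q4, not q2.
        (not q1 implies q1): β-rule — branch into not not q1  //  q1.
          branch 2.1.1 (add not not q1):
            ○ open, literals {q1=1, q2=0, q3=0, q4=1}.
          branch 2.1.2 (add q1):
            ○ open, literals {q1=1, q2=0, q3=0, q4=1}.
      branch 2.2 (add not q2):
        (not q1 implies q1): β-rule — branch into not not q1  //  q1.
          branch 2.2.1 (add not not q1):
            ○ open, literals {q1=1, q2=0, q3=0}.
          branch 2.2.2 (add q1):
            ○ open, literals {q1=1, q2=0, q3=0}.
0 branches closed, 8 open.
An open branch gives a countermodel: q1=0, q2=1, q4=0 (unmentioned atoms arbitrary); under it the original formula is false.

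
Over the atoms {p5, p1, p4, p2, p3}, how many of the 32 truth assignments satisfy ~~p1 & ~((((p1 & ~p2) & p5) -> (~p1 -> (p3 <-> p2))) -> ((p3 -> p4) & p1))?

Initial set: {(~~p1 & ~((((p1 & ~p2) & p5) -> (~p1 -> (p3 <-> p2))) -> ((p3 -> p4) & p1)))}.
(~~p1 & ~((((p1 & ~p2) & p5) -> (~p1 -> (p3 <-> p2))) -> ((p3 -> p4) & p1))): α-rule — add ~~p1, ~((((p1 & ~p2) & p5) -> (~p1 -> (p3 <-> p2))) -> ((p3 -> p4) & p1)).
~~p1: drop double negation, giving p1.
~((((p1 & ~p2) & p5) -> (~p1 -> (p3 <-> p2))) -> ((p3 -> p4) & p1)): α-rule — add (((p1 & ~p2) & p5) -> (~p1 -> (p3 <-> p2))), ~((p3 -> p4) & p1).
(((p1 & ~p2) & p5) -> (~p1 -> (p3 <-> p2))): β-rule — branch into ~((p1 & ~p2) & p5)  //  (~p1 -> (p3 <-> p2)).
  branch 1 (add ~((p1 & ~p2) & p5)):
    ~((p3 -> p4) & p1): β-rule — branch into ~(p3 -> p4)  //  ~p1.
      branch 1.1 (add ~(p3 -> p4)):
        ~(p3 -> p4): α-rule — add p3, ~p4.
        ~((p1 & ~p2) & p5): β-rule — branch into ~(p1 & ~p2)  //  ~p5.
          branch 1.1.1 (add ~(p1 & ~p2)):
            ~(p1 & ~p2): β-rule — branch into ~p1  //  ~~p2.
              branch 1.1.1.1 (add ~p1):
                × closes — contains both p1 and ~p1.
              branch 1.1.1.2 (add ~~p2):
                ○ open, literals {p1=true, p2=true, p3=true, p4=false}.
          branch 1.1.2 (add ~p5):
            ○ open, literals {p1=true, p3=true, p4=false, p5=false}.
      branch 1.2 (add ~p1):
        × closes — contains both p1 and ~p1.
  branch 2 (add (~p1 -> (p3 <-> p2))):
    ~((p3 -> p4) & p1): β-rule — branch into ~(p3 -> p4)  //  ~p1.
      branch 2.1 (add ~(p3 -> p4)):
        ~(p3 -> p4): α-rule — add p3, ~p4.
        (~p1 -> (p3 <-> p2)): β-rule — branch into ~~p1  //  (p3 <-> p2).
          branch 2.1.1 (add ~~p1):
            ○ open, literals {p1=true, p3=true, p4=false}.
          branch 2.1.2 (add (p3 <-> p2)):
            (p3 <-> p2): β-rule — branch into p3, p2  //  ~p3, ~p2.
              branch 2.1.2.1 (add p3, p2):
                ○ open, literals {p1=true, p2=true, p3=true, p4=false}.
              branch 2.1.2.2 (add ~p3, ~p2):
                × closes — contains both p3 and ~p3.
      branch 2.2 (add ~p1):
        × closes — contains both p1 and ~p1.
4 branches closed, 4 open.
Each open branch fixes some atoms; the unmentioned ones are free. Counting distinct full assignments: branch {p1=true, p2=true, p3=true, p4=false} (p5) contributes 2 new; branch {p1=true, p3=true, p4=false, p5=false} (p2) contributes 1 new; branch {p1=true, p3=true, p4=false} (p5, p2) contributes 1 new; branch {p1=true, p2=true, p3=true, p4=false} (p5) contributes 0 new. Total: 4.

4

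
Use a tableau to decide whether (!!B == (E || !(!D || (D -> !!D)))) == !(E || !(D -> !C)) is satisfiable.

Satisfiable

Initial set: {((!!B == (E || !(!D || (D -> !!D)))) == !(E || !(D -> !C)))}.
((!!B == (E || !(!D || (D -> !!D)))) == !(E || !(D -> !C))): β-rule — branch into (!!B == (E || !(!D || (D -> !!D)))), !(E || !(D -> !C))  //  !(!!B == (E || !(!D || (D -> !!D)))), !!(E || !(D -> !C)).
  branch 1 (add (!!B == (E || !(!D || (D -> !!D)))), !(E || !(D -> !C))):
    !(E || !(D -> !C)): α-rule — add !E, !!(D -> !C).
    (!!B == (E || !(!D || (D -> !!D)))): β-rule — branch into !!B, (E || !(!D || (D -> !!D)))  //  !!!B, !(E || !(!D || (D -> !!D))).
      branch 1.1 (add !!B, (E || !(!D || (D -> !!D)))):
        !!B: drop double negation, giving B.
        !!(D -> !C): β-rule — branch into !D  //  !C.
          branch 1.1.1 (add !D):
            (E || !(!D || (D -> !!D))): β-rule — branch into E  //  !(!D || (D -> !!D)).
              branch 1.1.1.1 (add E):
                × closes — contains both E and !E.
              branch 1.1.1.2 (add !(!D || (D -> !!D))):
                !(!D || (D -> !!D)): α-rule — add !!D, !(D -> !!D).
                × closes — contains both D and !D.
          branch 1.1.2 (add !C):
            (E || !(!D || (D -> !!D))): β-rule — branch into E  //  !(!D || (D -> !!D)).
              branch 1.1.2.1 (add E):
                × closes — contains both E and !E.
              branch 1.1.2.2 (add !(!D || (D -> !!D))):
                !(!D || (D -> !!D)): α-rule — add !!D, !(D -> !!D).
                !(D -> !!D): α-rule — add D, !!!D.
                !!!D: drop double negation, giving !D.
                × closes — contains both D and !D.
      branch 1.2 (add !!!B, !(E || !(!D || (D -> !!D)))):
        !!!B: drop double negation, giving !B.
        !(E || !(!D || (D -> !!D))): α-rule — add !E, !!(!D || (D -> !!D)).
        !!(D -> !C): β-rule — branch into !D  //  !C.
          branch 1.2.1 (add !D):
            !!(!D || (D -> !!D)): β-rule — branch into !D  //  (D -> !!D).
              branch 1.2.1.1 (add !D):
                ○ open, literals {B=false, D=false, E=false}.
              branch 1.2.1.2 (add (D -> !!D)):
                (D -> !!D): β-rule — branch into !D  //  !!D.
                  branch 1.2.1.2.1 (add !D):
                    ○ open, literals {B=false, D=false, E=false}.
                  branch 1.2.1.2.2 (add !!D):
                    !!D: drop double negation, giving D.
                    × closes — contains both D and !D.
          branch 1.2.2 (add !C):
            !!(!D || (D -> !!D)): β-rule — branch into !D  //  (D -> !!D).
              branch 1.2.2.1 (add !D):
                ○ open, literals {B=false, C=false, D=false, E=false}.
              branch 1.2.2.2 (add (D -> !!D)):
                (D -> !!D): β-rule — branch into !D  //  !!D.
                  branch 1.2.2.2.1 (add !D):
                    ○ open, literals {B=false, C=false, D=false, E=false}.
                  branch 1.2.2.2.2 (add !!D):
                    !!D: drop double negation, giving D.
                    ○ open, literals {B=false, C=false, D=true, E=false}.
  branch 2 (add !(!!B == (E || !(!D || (D -> !!D)))), !!(E || !(D -> !C))):
    !(!!B == (E || !(!D || (D -> !!D)))): β-rule — branch into !!B, !(E || !(!D || (D -> !!D)))  //  !!!B, (E || !(!D || (D -> !!D))).
      branch 2.1 (add !!B, !(E || !(!D || (D -> !!D)))):
        !!B: drop double negation, giving B.
        !(E || !(!D || (D -> !!D))): α-rule — add !E, !!(!D || (D -> !!D)).
        !!(E || !(D -> !C)): β-rule — branch into E  //  !(D -> !C).
          branch 2.1.1 (add E):
            × closes — contains both E and !E.
          branch 2.1.2 (add !(D -> !C)):
            !(D -> !C): α-rule — add D, !!C.
            !!(!D || (D -> !!D)): β-rule — branch into !D  //  (D -> !!D).
              branch 2.1.2.1 (add !D):
                × closes — contains both D and !D.
              branch 2.1.2.2 (add (D -> !!D)):
                (D -> !!D): β-rule — branch into !D  //  !!D.
                  branch 2.1.2.2.1 (add !D):
                    × closes — contains both D and !D.
                  branch 2.1.2.2.2 (add !!D):
                    !!D: drop double negation, giving D.
                    ○ open, literals {B=true, C=true, D=true, E=false}.
      branch 2.2 (add !!!B, (E || !(!D || (D -> !!D)))):
        !!!B: drop double negation, giving !B.
        !!(E || !(D -> !C)): β-rule — branch into E  //  !(D -> !C).
          branch 2.2.1 (add E):
            (E || !(!D || (D -> !!D))): β-rule — branch into E  //  !(!D || (D -> !!D)).
              branch 2.2.1.1 (add E):
                ○ open, literals {B=false, E=true}.
              branch 2.2.1.2 (add !(!D || (D -> !!D))):
                !(!D || (D -> !!D)): α-rule — add !!D, !(D -> !!D).
                !(D -> !!D): α-rule — add D, !!!D.
                !!!D: drop double negation, giving !D.
                × closes — contains both D and !D.
          branch 2.2.2 (add !(D -> !C)):
            !(D -> !C): α-rule — add D, !!C.
            (E || !(!D || (D -> !!D))): β-rule — branch into E  //  !(!D || (D -> !!D)).
              branch 2.2.2.1 (add E):
                ○ open, literals {B=false, C=true, D=true, E=true}.
              branch 2.2.2.2 (add !(!D || (D -> !!D))):
                !(!D || (D -> !!D)): α-rule — add !!D, !(D -> !!D).
                !(D -> !!D): α-rule — add D, !!!D.
                !!!D: drop double negation, giving !D.
                × closes — contains both D and !D.
10 branches closed, 8 open.
An open branch gives a satisfying assignment: B=false, D=false, E=false.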